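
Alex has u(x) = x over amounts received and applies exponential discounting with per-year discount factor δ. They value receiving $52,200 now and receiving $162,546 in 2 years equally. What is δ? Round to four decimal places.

δ ≈ 0.5667

Indifference means u(52200) = δ^2 · u(162546), so δ^2 = u(52200)/u(162546).
With u(x) = x: δ^2 = 52200/162546 = 0.32114.
Hence δ = (0.32114)^(1/2) = 0.566692.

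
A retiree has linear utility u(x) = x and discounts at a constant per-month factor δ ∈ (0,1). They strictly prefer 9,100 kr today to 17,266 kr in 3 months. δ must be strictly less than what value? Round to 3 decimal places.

δ < 0.808

Under u(x) = x this choice says 9100 > δ^3·17266.
Dividing by 17266: δ^3 < 0.52705. Both sides are positive, so the cube root keeps the direction.
δ < 0.52705^(1/3) = 0.808.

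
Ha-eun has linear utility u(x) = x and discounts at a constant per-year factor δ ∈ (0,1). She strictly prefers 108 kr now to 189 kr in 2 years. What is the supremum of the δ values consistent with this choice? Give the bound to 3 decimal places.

The preference means 108 > δ^2·189.
Dividing by 189: δ^2 < 0.57143. Both sides are positive, so the square root keeps the direction.
δ < (108/189)^(1/2) ≈ 0.756.

δ < 0.756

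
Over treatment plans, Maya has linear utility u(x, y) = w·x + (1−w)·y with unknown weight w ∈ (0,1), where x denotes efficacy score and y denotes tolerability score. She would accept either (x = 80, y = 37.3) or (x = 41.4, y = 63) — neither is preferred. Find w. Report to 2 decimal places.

u(80,37.3) = u(41.4,63) means w·80 + (1−w)·37.3 = w·41.4 + (1−w)·63.
Collecting terms: w·38.6 = (1−w)·25.7.
Hence w = 25.7/(38.6+25.7) = 25.7/64.3 = 0.40.

w = 0.40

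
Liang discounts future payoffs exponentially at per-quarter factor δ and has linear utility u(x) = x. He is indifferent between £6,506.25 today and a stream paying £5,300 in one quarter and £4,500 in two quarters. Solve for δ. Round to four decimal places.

Equating present values: 6506.25 = 5300δ + 4500δ².
So 4500δ² + 5300δ − 6506.25 = 0.
The positive root is δ = [−5300 + √(5300² + 4·4500·6506.25)] / (2·4500) = (−5300 + 12050.000)/9000 ≈ 0.7500.

δ ≈ 0.7500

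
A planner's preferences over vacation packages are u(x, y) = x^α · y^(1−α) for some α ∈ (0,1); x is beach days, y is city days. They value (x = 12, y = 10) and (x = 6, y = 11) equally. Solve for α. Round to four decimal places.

Set the two utilities equal: 12^α·10^(1−α) = 6^α·11^(1−α).
(12/6)^α = (11/10)^(1−α); take logs: α·ln(12/6) = (1−α)·ln(11/10), i.e. α·0.6931472 = (1−α)·0.0953102.
With A = 0.6931472 and B = 0.0953102: α·A = (1−α)·B, so α = B/(A+B) = 0.0953102/0.7884574 ≈ 0.1209.

α ≈ 0.1209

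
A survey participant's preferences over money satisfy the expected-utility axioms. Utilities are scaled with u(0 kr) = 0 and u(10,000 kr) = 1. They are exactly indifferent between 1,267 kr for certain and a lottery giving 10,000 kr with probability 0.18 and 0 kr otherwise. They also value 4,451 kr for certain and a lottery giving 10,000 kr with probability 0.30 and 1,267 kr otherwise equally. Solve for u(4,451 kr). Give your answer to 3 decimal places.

First, u(1,267 kr) = 0.18·u(10,000 kr) + 0.82·u(0 kr) = 0.18.
The second indifference gives u(4,451 kr) = 0.30·u(10,000 kr) + 0.70·u(1,267 kr) = 0.30·1.00 + 0.70·0.18 = 0.4260.

0.426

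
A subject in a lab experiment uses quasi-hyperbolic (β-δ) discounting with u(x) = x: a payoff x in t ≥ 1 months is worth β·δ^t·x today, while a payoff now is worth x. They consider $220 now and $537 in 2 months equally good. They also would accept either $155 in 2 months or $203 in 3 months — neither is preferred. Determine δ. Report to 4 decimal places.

δ ≈ 0.7635

Both payoffs in the second observation are in the future, so β drops out: δ^2·155 = δ^3·203 ⇒ δ = 155/203 = 0.76355.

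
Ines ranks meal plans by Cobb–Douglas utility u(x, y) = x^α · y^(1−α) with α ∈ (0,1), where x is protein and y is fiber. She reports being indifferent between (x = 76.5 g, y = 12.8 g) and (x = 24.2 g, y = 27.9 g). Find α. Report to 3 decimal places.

α ≈ 0.404

Set the two utilities equal: 76.5^α·12.8^(1−α) = 24.2^α·27.9^(1−α).
Taking logs: α·ln 76.5 + (1−α)·ln 12.8 = α·ln 24.2 + (1−α)·ln 27.9, i.e. α·1.150938 = (1−α)·0.779182.
With A = 1.150938 and B = 0.779182: α·A = (1−α)·B, so α = B/(A+B) = 0.779182/1.930120 ≈ 0.404.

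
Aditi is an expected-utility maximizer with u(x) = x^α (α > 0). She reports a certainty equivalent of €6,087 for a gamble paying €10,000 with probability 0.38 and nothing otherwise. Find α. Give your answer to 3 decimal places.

α ≈ 1.949

EU(lottery) = 0.38·10000^α + 0.62·0 = 0.38·10000^α.
Equating: 6087^α = 0.38·10000^α, i.e. 0.6087^α = 0.38.
Taking logs: α·ln(6087/10000) = ln(0.38), so α = -0.967584 / -0.496430 ≈ 1.949.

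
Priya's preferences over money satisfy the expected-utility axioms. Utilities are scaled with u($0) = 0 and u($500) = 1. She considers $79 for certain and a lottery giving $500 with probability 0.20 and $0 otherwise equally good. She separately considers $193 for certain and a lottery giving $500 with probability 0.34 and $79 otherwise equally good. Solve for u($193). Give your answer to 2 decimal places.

0.47

First, u($79) = 0.20·u($500) + 0.80·u($0) = 0.20.
Then u($193) = 0.34·u($500) + 0.66·u($79) = 0.34·1.00 + 0.66·0.20 = 0.4720.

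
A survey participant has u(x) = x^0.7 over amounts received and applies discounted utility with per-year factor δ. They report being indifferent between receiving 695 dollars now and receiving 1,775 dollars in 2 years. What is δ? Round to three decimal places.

Equating discounted utilities: u(695) = δ^2·u(1775) ⇒ δ^2 = u(695)/u(1775).
With u(x) = x^0.7: δ^2 = 695^0.7/1775^0.7 = (695/1775)^0.7 = 0.51874.
Taking the square root: δ = 0.51874^(1/2) ≈ 0.720.

δ ≈ 0.720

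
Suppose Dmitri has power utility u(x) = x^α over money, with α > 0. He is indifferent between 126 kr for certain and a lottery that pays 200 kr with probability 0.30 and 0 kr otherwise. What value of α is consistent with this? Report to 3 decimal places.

α ≈ 2.606

The lottery's expected utility is 0.30·u(200) + 0.70·u(0) = 0.30·200^α (since u(0) = 0 for α > 0).
Equating: 126^α = 0.30·200^α, i.e. 0.6300^α = 0.30.
Take logs: α = ln 0.30 / ln(126/200) ≈ 2.60580.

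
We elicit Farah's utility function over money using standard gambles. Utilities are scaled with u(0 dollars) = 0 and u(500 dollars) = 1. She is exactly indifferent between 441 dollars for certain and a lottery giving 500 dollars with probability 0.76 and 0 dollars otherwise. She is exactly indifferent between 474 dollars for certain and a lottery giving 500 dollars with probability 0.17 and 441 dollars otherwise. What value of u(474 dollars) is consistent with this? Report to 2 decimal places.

The first gamble pins u(441 dollars): it must equal 0.76·1 + 0.24·0 = 0.76.
Chaining: u(474 dollars) = 0.17·1.00 + 0.83·0.76 = 0.8008.

0.80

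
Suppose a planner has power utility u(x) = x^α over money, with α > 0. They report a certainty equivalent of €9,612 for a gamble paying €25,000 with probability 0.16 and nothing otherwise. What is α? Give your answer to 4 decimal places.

α ≈ 1.9172

EU(lottery) = 0.16·25000^α + 0.84·0 = 0.16·25000^α.
Indifference: 9612^α = 0.16·25000^α, so (9612/25000)^α = 0.16.
α = ln(0.16) / ln(9612/25000) = -1.8325815/-0.9558635 ≈ 1.9172.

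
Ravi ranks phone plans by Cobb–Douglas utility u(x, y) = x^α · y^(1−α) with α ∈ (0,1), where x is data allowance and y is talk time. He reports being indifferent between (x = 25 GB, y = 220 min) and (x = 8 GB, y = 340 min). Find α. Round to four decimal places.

Indifference: 25^α · 220^(1−α) = 8^α · 340^(1−α).
Taking logs: α·ln 25 + (1−α)·ln 220 = α·ln 8 + (1−α)·ln 340, i.e. α·1.1394343 = (1−α)·0.4353181.
So α/(1−α) = (0.4353181)/(1.1394343) = 0.3820476, and α = 0.3820476/1.3820476 ≈ 0.2764.

α ≈ 0.2764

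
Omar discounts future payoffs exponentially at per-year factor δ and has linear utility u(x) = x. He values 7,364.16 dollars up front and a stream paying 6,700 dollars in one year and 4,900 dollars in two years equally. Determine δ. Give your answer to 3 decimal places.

δ ≈ 0.720

The stream is worth 6700δ + 4900δ² today, so 6700δ + 4900δ² = 7364.16.
That is, 4900δ² + 6700δ − 7364.16 = 0, a quadratic in δ.
δ = (−6700 + √(6700² + 4·4900·7364.16)) / (2·4900) = (−6700 + √189227536.00) / 9800 ≈ 0.720.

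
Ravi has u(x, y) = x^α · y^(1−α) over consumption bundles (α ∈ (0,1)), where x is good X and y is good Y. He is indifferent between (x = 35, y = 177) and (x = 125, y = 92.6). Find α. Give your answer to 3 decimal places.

Set the two utilities equal: 35^α·177^(1−α) = 125^α·92.6^(1−α).
(35/125)^α = (92.6/177)^(1−α); take logs: α·ln(35/125) = (1−α)·ln(92.6/177), i.e. α·-1.272966 = (1−α)·-0.647861.
Thus α·(-1.920827) = -0.647861, so α = -0.647861/-1.920827 ≈ 0.337.

α ≈ 0.337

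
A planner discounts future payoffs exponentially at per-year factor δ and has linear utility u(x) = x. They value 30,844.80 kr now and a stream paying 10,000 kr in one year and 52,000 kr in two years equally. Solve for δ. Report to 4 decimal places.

The stream is worth 10000δ + 52000δ² today, so 10000δ + 52000δ² = 30844.80.
So 52000δ² + 10000δ − 30844.80 = 0.
δ = (−10000 + √(10000² + 4·52000·30844.80)) / (2·52000) = (−10000 + √6515718400.00) / 104000 ≈ 0.6800.

δ ≈ 0.6800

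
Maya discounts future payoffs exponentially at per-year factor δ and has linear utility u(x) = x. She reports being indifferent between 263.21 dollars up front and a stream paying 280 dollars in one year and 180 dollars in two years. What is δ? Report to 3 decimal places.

δ ≈ 0.660

Equating present values: 263.21 = 280δ + 180δ².
Rearranged: 180δ² + 280δ − 263.21 = 0.
δ = (−280 + √(280² + 4·180·263.21)) / (2·180) = (−280 + √267911.20) / 360 ≈ 0.660.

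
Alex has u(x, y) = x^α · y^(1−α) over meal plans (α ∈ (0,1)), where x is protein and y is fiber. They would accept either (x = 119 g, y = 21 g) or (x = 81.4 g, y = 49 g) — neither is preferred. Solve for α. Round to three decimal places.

α ≈ 0.691

The Cobb–Douglas utilities coincide, so 119^α·21^(1−α) = 81.4^α·49^(1−α).
Rearrange to (119/81.4)^α = (49/21)^(1−α) and take logs: α·0.379748 = (1−α)·0.847298.
Thus α·(1.227046) = 0.847298, so α = 0.847298/1.227046 ≈ 0.691.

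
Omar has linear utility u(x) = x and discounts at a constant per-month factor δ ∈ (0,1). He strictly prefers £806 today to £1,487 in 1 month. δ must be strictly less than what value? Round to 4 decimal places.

Under u(x) = x this choice says 806 > δ·1487.
So δ < 806/1487 = 0.54203.

δ < 0.5420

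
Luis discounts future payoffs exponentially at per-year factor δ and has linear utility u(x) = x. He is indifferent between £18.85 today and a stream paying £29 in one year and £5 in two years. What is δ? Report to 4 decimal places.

Present value of the stream is 29·δ + 5·δ². Indifference gives 29δ + 5δ² = 18.85.
So 5δ² + 29δ − 18.85 = 0.
The positive root is δ = [−29 + √(29² + 4·5·18.85)] / (2·5) = (−29 + 34.900)/10 ≈ 0.5900.

δ ≈ 0.5900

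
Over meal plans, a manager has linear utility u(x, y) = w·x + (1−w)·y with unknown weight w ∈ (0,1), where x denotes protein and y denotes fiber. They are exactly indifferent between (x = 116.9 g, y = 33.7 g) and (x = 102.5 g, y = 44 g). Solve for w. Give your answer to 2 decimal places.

w = 0.42

Equating utilities: w·116.9 + (1−w)·33.7 = w·102.5 + (1−w)·44.
Collecting terms: w·14.4 = (1−w)·10.3.
So w/(1−w) = 10.3/14.4 = 0.7153, giving w = 10.3/(14.4+10.3) = 0.42.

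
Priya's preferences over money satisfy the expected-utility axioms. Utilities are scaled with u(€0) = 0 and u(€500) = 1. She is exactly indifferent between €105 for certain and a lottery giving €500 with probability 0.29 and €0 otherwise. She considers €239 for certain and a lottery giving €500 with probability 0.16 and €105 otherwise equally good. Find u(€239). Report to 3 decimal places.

0.404

The first gamble pins u(€105): it must equal 0.29·1 + 0.71·0 = 0.29.
Chaining: u(€239) = 0.16·1.00 + 0.84·0.29 = 0.4036.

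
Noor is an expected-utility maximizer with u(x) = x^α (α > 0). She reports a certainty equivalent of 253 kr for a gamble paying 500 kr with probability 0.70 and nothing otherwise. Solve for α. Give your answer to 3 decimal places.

α ≈ 0.524

The lottery's expected utility is 0.70·u(500) + 0.30·u(0) = 0.70·500^α (since u(0) = 0 for α > 0).
Setting u(253) equal to that: 253^α = 0.70·500^α ⇒ (253/500)^α = 0.70.
Taking logs: α·ln(253/500) = ln(0.70), so α = -0.356675 / -0.681219 ≈ 0.524.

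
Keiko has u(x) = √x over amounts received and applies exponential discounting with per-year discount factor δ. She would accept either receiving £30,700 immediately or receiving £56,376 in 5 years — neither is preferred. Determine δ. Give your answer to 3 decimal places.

δ ≈ 0.941

Equating discounted utilities: u(30700) = δ^5·u(56376) ⇒ δ^5 = u(30700)/u(56376).
With u(x) = √x: δ^5 = √30700/√56376 = √(30700/56376) = 0.73794.
Taking the 5th root: δ = 0.73794^(1/5) ≈ 0.941.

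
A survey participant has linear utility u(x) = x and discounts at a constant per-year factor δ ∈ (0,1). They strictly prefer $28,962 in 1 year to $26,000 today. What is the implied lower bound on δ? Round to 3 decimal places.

δ > 0.898

Comparing present values: 26000 < δ·28962.
So δ > 26000/28962 = 0.89773.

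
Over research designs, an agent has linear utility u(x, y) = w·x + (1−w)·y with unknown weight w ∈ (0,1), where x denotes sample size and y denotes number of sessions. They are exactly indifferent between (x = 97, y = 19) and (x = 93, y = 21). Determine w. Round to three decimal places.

w = 0.333

u(97,19) = u(93,21) means w·97 + (1−w)·19 = w·93 + (1−w)·21.
Rearranging, 4·w − 2·(1−w) = 0.
Hence w = 2/(4+2) = 2/6 = 0.333.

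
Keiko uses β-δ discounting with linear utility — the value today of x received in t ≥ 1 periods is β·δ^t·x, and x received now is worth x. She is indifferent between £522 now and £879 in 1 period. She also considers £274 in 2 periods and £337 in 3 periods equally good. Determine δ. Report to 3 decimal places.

δ ≈ 0.813

Both payoffs in the second observation are in the future, so β drops out: δ^2·274 = δ^3·337 ⇒ δ = 274/337 = 0.81306.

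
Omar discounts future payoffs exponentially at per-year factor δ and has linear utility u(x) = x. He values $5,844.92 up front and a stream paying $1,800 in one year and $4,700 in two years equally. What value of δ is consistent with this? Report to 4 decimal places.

Equating present values: 5844.92 = 1800δ + 4700δ².
So 4700δ² + 1800δ − 5844.92 = 0.
By the quadratic formula (taking the positive root), δ = (−1800 + √113124496.00) / 9400 ≈ 0.9400.

δ ≈ 0.9400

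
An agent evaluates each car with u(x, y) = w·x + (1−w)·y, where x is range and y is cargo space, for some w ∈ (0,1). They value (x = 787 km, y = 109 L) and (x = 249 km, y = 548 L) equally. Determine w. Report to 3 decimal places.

u(787,109) = u(249,548) means w·787 + (1−w)·109 = w·249 + (1−w)·548.
w·(787−249) = (1−w)·(548−109), i.e. w·538 = (1−w)·439.
The marginal rate of substitution is 439/538, so w = 439/(538+439) = 0.449.

w = 0.449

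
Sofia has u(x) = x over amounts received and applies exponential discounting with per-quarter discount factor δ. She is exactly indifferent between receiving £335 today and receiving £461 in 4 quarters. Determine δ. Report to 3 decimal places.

δ ≈ 0.923

The payoff in 4 quarters is discounted by δ^4, so u(335) = δ^4·u(461) and δ^4 = u(335)/u(461).
With u(x) = x: δ^4 = 335/461 = 0.72668.
So δ = 0.72668^(1/4) ≈ 0.923.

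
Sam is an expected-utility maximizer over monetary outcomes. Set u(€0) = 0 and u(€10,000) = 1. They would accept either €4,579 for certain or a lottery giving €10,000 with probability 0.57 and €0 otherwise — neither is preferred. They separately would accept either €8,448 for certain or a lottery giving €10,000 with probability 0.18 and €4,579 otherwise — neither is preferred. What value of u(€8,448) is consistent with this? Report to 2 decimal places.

0.65

First, u(€4,579) = 0.57·u(€10,000) + 0.43·u(€0) = 0.57.
Then u(€8,448) = 0.18·u(€10,000) + 0.82·u(€4,579) = 0.18·1.00 + 0.82·0.57 = 0.6474.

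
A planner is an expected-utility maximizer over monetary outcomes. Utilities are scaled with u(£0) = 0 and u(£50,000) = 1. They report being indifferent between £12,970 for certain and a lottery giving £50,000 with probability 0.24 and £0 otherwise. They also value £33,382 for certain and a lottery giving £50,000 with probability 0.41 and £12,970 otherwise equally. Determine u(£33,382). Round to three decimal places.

0.552

From the first indifference, u(£12,970) = 0.24·u(£50,000) + 0.76·u(£0) = 0.24·1 + 0.76·0 = 0.24.
Chaining: u(£33,382) = 0.41·1.00 + 0.59·0.24 = 0.5516.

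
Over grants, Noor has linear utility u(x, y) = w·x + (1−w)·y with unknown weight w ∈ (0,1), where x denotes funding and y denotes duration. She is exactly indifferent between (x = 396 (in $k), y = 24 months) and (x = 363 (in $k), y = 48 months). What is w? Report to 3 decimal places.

Equating utilities: w·396 + (1−w)·24 = w·363 + (1−w)·48.
w·(396−363) = (1−w)·(48−24), i.e. w·33 = (1−w)·24.
So w/(1−w) = 24/33 = 0.7273, giving w = 24/(33+24) = 0.421.

w = 0.421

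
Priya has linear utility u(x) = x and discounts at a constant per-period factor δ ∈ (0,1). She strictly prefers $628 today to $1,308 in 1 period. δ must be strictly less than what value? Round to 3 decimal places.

The preference means 628 > δ·1308.
Dividing through by 1308 gives δ < 0.48012.

δ < 0.480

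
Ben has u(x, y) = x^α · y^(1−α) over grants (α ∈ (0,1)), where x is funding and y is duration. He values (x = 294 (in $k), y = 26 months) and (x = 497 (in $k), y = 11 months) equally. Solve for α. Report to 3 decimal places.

α ≈ 0.621

Set the two utilities equal: 294^α·26^(1−α) = 497^α·11^(1−α).
(294/497)^α = (11/26)^(1−α); take logs: α·ln(294/497) = (1−α)·ln(11/26), i.e. α·-0.525010 = (1−α)·-0.860201.
So α/(1−α) = (-0.860201)/(-0.525010) = 1.638447, and α = 1.638447/2.638447 ≈ 0.621.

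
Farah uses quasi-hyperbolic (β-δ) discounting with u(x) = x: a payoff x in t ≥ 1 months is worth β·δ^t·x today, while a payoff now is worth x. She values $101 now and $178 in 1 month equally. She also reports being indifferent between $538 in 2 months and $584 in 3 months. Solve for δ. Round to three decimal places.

δ ≈ 0.921

Both payoffs in the second observation are in the future, so β drops out: δ^2·538 = δ^3·584 ⇒ δ = 538/584 = 0.92123.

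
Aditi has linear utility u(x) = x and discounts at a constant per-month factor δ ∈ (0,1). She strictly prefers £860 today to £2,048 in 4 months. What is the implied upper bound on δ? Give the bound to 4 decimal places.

Under u(x) = x this choice says 860 > δ^4·2048.
Hence δ^4 < 860/2048 = 0.41992, and x ↦ x^(1/4) is increasing on (0,∞).
δ < (860/2048)^(1/4) ≈ 0.8050.

δ < 0.8050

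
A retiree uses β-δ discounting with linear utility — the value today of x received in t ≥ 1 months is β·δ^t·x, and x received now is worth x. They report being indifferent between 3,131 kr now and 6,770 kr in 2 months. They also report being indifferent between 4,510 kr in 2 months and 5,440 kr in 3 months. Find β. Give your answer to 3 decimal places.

The second indifference involves only future payoffs, so β cancels: β·δ^2·4510 = β·δ^3·5440, giving δ = 4510/5440 = 0.82904.
Substituting δ into 3131 = β·δ^2·6770: β = 3131/(4653.117) ≈ 0.673.

β ≈ 0.673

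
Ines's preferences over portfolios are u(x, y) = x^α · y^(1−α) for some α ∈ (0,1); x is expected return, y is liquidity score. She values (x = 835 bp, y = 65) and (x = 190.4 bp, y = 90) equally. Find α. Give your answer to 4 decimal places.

α ≈ 0.1804

Indifference: 835^α · 65^(1−α) = 190.4^α · 90^(1−α).
Taking logs: α·ln 835 + (1−α)·ln 65 = α·ln 190.4 + (1−α)·ln 90, i.e. α·1.4783046 = (1−α)·0.3254224.
So α/(1−α) = (0.3254224)/(1.4783046) = 0.2201322, and α = 0.2201322/1.2201322 ≈ 0.1804.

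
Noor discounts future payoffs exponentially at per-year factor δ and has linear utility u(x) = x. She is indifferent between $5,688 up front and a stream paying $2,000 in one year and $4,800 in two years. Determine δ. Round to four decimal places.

Present value of the stream is 2000·δ + 4800·δ². Indifference gives 2000δ + 4800δ² = 5688.
So 4800δ² + 2000δ − 5688 = 0.
By the quadratic formula (taking the positive root), δ = (−2000 + √113209600.00) / 9600 ≈ 0.9000.

δ ≈ 0.9000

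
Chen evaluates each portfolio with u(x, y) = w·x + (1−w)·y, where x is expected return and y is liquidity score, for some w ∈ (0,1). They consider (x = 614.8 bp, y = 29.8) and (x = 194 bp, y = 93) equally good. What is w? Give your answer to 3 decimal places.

u(614.8,29.8) = u(194,93) means w·614.8 + (1−w)·29.8 = w·194 + (1−w)·93.
w·(614.8−194) = (1−w)·(93−29.8), i.e. w·420.8 = (1−w)·63.2.
The marginal rate of substitution is 63.2/420.8, so w = 63.2/(420.8+63.2) = 0.131.

w = 0.131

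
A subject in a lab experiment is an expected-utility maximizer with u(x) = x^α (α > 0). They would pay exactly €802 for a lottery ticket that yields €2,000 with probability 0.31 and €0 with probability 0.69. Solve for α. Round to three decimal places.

The lottery's expected utility is 0.31·u(2000) + 0.69·u(0) = 0.31·2000^α (since u(0) = 0 for α > 0).
Setting u(802) equal to that: 802^α = 0.31·2000^α ⇒ (802/2000)^α = 0.31.
α = ln(0.31) / ln(802/2000) = -1.171183/-0.913794 ≈ 1.282.

α ≈ 1.282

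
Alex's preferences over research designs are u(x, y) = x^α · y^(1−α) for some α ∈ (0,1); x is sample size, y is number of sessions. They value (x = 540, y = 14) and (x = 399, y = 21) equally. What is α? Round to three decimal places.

α ≈ 0.573

Set the two utilities equal: 540^α·14^(1−α) = 399^α·21^(1−α).
Taking logs: α·ln 540 + (1−α)·ln 14 = α·ln 399 + (1−α)·ln 21, i.e. α·0.302608 = (1−α)·0.405465.
With A = 0.302608 and B = 0.405465: α·A = (1−α)·B, so α = B/(A+B) = 0.405465/0.708073 ≈ 0.573.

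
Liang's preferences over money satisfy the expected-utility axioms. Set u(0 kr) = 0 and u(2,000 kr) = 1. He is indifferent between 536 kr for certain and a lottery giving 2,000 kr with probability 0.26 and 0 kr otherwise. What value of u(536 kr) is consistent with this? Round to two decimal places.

0.26

The indifference gives u(536 kr) = 0.26·u(2,000 kr) + 0.74·u(0 kr) = 0.26·1 + 0.74·0 = 0.26.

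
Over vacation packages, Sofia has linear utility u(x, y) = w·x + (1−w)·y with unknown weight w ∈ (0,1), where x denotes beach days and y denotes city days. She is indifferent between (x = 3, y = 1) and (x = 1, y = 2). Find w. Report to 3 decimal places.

Indifference: w·3 + (1−w)·1 = w·1 + (1−w)·2.
Collecting terms: w·2 = (1−w)·1.
So w/(1−w) = 1/2 = 0.5000, giving w = 1/(2+1) = 0.333.

w = 0.333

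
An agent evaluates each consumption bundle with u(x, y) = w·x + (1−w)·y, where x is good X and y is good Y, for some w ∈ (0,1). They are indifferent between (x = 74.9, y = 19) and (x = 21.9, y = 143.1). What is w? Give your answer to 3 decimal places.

w = 0.701

Equating utilities: w·74.9 + (1−w)·19 = w·21.9 + (1−w)·143.1.
w·(74.9−21.9) = (1−w)·(143.1−19), i.e. w·53 = (1−w)·124.1.
So w/(1−w) = 124.1/53 = 2.3415, giving w = 124.1/(53+124.1) = 0.701.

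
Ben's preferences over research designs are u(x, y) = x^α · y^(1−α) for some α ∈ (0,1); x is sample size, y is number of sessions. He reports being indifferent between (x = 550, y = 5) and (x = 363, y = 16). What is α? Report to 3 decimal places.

Indifference: 550^α · 5^(1−α) = 363^α · 16^(1−α).
Rearrange to (550/363)^α = (16/5)^(1−α) and take logs: α·0.415515 = (1−α)·1.163151.
With A = 0.415515 and B = 1.163151: α·A = (1−α)·B, so α = B/(A+B) = 1.163151/1.578666 ≈ 0.737.

α ≈ 0.737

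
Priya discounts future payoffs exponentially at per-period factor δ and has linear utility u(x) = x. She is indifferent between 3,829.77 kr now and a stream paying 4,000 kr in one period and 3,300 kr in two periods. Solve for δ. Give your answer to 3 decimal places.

Present value of the stream is 4000·δ + 3300·δ². Indifference gives 4000δ + 3300δ² = 3829.77.
Rearranged: 3300δ² + 4000δ − 3829.77 = 0.
The positive root is δ = [−4000 + √(4000² + 4·3300·3829.77)] / (2·3300) = (−4000 + 8158.000)/6600 ≈ 0.630.

δ ≈ 0.630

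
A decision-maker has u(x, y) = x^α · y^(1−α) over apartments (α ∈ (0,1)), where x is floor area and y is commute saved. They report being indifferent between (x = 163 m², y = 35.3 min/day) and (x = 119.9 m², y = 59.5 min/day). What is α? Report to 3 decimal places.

Set the two utilities equal: 163^α·35.3^(1−α) = 119.9^α·59.5^(1−α).
(163/119.9)^α = (59.5/35.3)^(1−α); take logs: α·ln(163/119.9) = (1−α)·ln(59.5/35.3), i.e. α·0.307092 = (1−α)·0.522093.
So α/(1−α) = (0.522093)/(0.307092) = 1.700119, and α = 1.700119/2.700119 ≈ 0.630.

α ≈ 0.630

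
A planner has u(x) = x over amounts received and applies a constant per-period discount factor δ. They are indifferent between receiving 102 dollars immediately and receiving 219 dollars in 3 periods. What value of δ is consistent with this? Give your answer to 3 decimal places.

The payoff in 3 periods is discounted by δ^3, so u(102) = δ^3·u(219) and δ^3 = u(102)/u(219).
With u(x) = x: δ^3 = 102/219 = 0.46575.
So δ = 0.46575^(1/3) ≈ 0.775.

δ ≈ 0.775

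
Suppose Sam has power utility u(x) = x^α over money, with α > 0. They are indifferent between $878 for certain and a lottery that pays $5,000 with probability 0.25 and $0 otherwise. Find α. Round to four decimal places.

The lottery's expected utility is 0.25·u(5000) + 0.75·u(0) = 0.25·5000^α (since u(0) = 0 for α > 0).
Equating: 878^α = 0.25·5000^α, i.e. 0.1756^α = 0.25.
Taking logs: α·ln(878/5000) = ln(0.25), so α = -1.3862944 / -1.7395466 ≈ 0.7969.

α ≈ 0.7969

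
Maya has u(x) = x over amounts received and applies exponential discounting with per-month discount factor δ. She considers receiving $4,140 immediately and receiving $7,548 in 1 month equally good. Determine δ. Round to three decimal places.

δ ≈ 0.548

Indifference means u(4140) = δ · u(7548), so δ = u(4140)/u(7548).
With u(x) = x: δ = 4140/7548 = 0.54849.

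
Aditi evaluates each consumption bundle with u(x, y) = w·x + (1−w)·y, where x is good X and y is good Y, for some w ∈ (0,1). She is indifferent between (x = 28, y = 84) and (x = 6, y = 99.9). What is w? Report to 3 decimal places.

Equating utilities: w·28 + (1−w)·84 = w·6 + (1−w)·99.9.
Rearranging, 22·w − 15.9·(1−w) = 0.
Hence w = 15.9/(22+15.9) = 15.9/37.9 = 0.420.

w = 0.420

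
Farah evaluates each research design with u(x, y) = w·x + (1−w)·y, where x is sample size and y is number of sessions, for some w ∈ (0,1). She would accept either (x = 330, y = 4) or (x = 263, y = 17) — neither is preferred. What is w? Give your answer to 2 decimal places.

w = 0.16

Indifference: w·330 + (1−w)·4 = w·263 + (1−w)·17.
w·(330−263) = (1−w)·(17−4), i.e. w·67 = (1−w)·13.
So w/(1−w) = 13/67 = 0.1940, giving w = 13/(67+13) = 0.16.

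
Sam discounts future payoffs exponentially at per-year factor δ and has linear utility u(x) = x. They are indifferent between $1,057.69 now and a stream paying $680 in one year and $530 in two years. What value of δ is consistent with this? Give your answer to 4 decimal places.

δ ≈ 0.9100

The stream is worth 680δ + 530δ² today, so 680δ + 530δ² = 1057.69.
That is, 530δ² + 680δ − 1057.69 = 0, a quadratic in δ.
δ = (−680 + √(680² + 4·530·1057.69)) / (2·530) = (−680 + √2704702.80) / 1060 ≈ 0.9100.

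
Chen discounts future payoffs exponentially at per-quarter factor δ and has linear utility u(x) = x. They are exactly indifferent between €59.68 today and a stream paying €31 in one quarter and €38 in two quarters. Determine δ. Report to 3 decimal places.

The stream is worth 31δ + 38δ² today, so 31δ + 38δ² = 59.68.
So 38δ² + 31δ − 59.68 = 0.
The positive root is δ = [−31 + √(31² + 4·38·59.68)] / (2·38) = (−31 + 100.162)/76 ≈ 0.910.

δ ≈ 0.910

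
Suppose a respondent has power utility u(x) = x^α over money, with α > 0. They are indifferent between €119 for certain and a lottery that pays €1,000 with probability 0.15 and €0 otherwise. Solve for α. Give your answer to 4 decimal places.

α ≈ 0.8912

EU(lottery) = 0.15·1000^α + 0.85·0 = 0.15·1000^α.
Equating: 119^α = 0.15·1000^α, i.e. 0.1190^α = 0.15.
α = ln(0.15) / ln(119/1000) = -1.8971200/-2.1286318 ≈ 0.8912.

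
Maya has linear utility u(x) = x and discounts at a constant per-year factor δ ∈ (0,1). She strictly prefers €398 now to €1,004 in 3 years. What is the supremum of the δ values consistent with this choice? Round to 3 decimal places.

δ < 0.735

The preference means 398 > δ^3·1004.
Dividing by 1004: δ^3 < 0.39641. Both sides are positive, so the cube root keeps the direction.
δ < 0.39641^(1/3) = 0.735.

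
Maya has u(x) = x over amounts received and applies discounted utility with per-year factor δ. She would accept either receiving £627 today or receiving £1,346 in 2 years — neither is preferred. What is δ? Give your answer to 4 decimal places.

Equating discounted utilities: u(627) = δ^2·u(1346) ⇒ δ^2 = u(627)/u(1346).
With u(x) = x: δ^2 = 627/1346 = 0.46582.
Hence δ = (0.46582)^(1/2) = 0.682513.

δ ≈ 0.6825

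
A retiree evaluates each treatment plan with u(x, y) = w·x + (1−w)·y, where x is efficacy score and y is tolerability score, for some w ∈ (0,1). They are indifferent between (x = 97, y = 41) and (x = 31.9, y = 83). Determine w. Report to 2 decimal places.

Equating utilities: w·97 + (1−w)·41 = w·31.9 + (1−w)·83.
Rearranging, 65.1·w − 42·(1−w) = 0.
Hence w = 42/(65.1+42) = 42/107.1 = 0.39.

w = 0.39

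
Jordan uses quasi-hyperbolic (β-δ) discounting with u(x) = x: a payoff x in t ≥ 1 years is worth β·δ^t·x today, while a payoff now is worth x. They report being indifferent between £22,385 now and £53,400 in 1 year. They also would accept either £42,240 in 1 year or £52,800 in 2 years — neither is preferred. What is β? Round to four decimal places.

Both payoffs in the second observation are in the future, so β drops out: δ^1·42240 = δ^2·52800 ⇒ δ = 42240/52800 = 0.80000.
The first indifference: 22385 = β·δ·53400, so β = 22385/(δ·53400) = 22385/(0.80000·53400) ≈ 0.5240.

β ≈ 0.5240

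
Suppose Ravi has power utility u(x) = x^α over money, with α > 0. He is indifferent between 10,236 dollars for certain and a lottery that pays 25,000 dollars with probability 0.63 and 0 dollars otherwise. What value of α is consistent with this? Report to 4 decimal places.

Since u(0) = 0, the lottery's EU is 0.63·25000^α.
Indifference: 10236^α = 0.63·25000^α, so (10236/25000)^α = 0.63.
Take logs: α = ln 0.63 / ln(10236/25000) ≈ 0.517417.

α ≈ 0.5174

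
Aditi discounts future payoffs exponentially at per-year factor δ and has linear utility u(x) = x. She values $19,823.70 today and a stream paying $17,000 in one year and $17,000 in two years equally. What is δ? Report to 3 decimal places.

δ ≈ 0.690

The stream is worth 17000δ + 17000δ² today, so 17000δ + 17000δ² = 19823.70.
That is, 17000δ² + 17000δ − 19823.70 = 0, a quadratic in δ.
The positive root is δ = [−17000 + √(17000² + 4·17000·19823.70)] / (2·17000) = (−17000 + 40460.000)/34000 ≈ 0.690.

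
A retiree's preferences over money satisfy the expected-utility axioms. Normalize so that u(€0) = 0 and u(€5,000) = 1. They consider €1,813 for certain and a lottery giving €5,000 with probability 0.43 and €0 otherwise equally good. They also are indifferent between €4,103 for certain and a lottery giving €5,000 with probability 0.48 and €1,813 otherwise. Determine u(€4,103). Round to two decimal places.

0.70

The first gamble pins u(€1,813): it must equal 0.43·1 + 0.57·0 = 0.43.
Chaining: u(€4,103) = 0.48·1.00 + 0.52·0.43 = 0.7036.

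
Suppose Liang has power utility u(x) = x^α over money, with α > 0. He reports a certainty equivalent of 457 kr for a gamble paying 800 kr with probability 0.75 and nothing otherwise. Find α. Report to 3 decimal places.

α ≈ 0.514

Since u(0) = 0, the lottery's EU is 0.75·800^α.
Setting u(457) equal to that: 457^α = 0.75·800^α ⇒ (457/800)^α = 0.75.
α = ln(0.75) / ln(457/800) = -0.287682/-0.559928 ≈ 0.514.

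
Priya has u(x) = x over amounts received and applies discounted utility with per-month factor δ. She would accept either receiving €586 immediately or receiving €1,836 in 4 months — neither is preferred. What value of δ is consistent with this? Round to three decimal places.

δ ≈ 0.752

Indifference means u(586) = δ^4 · u(1836), so δ^4 = u(586)/u(1836).
With u(x) = x: δ^4 = 586/1836 = 0.31917.
Taking the 4th root: δ = 0.31917^(1/4) ≈ 0.752.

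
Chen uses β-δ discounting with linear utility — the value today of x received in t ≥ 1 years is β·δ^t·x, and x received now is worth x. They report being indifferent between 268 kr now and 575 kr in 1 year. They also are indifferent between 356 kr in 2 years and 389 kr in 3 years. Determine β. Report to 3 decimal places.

β ≈ 0.509

From the later pair, β·δ^2·356 = β·δ^3·389; dividing through, δ = 356/389 = 0.91517.
Substituting δ into 268 = β·δ·575: β = 268/(526.221) ≈ 0.509.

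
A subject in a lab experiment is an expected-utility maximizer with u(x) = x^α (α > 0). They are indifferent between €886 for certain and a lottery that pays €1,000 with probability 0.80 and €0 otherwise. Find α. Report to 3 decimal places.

EU(lottery) = 0.80·1000^α + 0.20·0 = 0.80·1000^α.
Equating: 886^α = 0.80·1000^α, i.e. 0.8860^α = 0.80.
Taking logs: α·ln(886/1000) = ln(0.80), so α = -0.223144 / -0.121038 ≈ 1.844.

α ≈ 1.844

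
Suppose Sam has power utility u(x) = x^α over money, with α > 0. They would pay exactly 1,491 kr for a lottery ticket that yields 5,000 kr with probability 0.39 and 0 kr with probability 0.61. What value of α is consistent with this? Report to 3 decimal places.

α ≈ 0.778

Since u(0) = 0, the lottery's EU is 0.39·5000^α.
Setting u(1491) equal to that: 1491^α = 0.39·5000^α ⇒ (1491/5000)^α = 0.39.
α = ln(0.39) / ln(1491/5000) = -0.941609/-1.209991 ≈ 0.778.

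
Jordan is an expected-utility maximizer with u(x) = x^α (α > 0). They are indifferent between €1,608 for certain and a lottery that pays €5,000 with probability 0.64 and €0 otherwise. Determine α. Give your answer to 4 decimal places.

α ≈ 0.3934

EU(lottery) = 0.64·5000^α + 0.36·0 = 0.64·5000^α.
Indifference: 1608^α = 0.64·5000^α, so (1608/5000)^α = 0.64.
Take logs: α = ln 0.64 / ln(1608/5000) ≈ 0.393396.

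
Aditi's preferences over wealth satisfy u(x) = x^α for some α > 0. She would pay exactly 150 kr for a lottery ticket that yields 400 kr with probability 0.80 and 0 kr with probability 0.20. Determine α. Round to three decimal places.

EU(lottery) = 0.80·400^α + 0.20·0 = 0.80·400^α.
Indifference: 150^α = 0.80·400^α, so (150/400)^α = 0.80.
Taking logs: α·ln(150/400) = ln(0.80), so α = -0.223144 / -0.980829 ≈ 0.228.

α ≈ 0.228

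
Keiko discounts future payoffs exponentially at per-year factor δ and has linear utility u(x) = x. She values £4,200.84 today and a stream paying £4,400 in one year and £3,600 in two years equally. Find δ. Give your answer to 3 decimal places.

Present value of the stream is 4400·δ + 3600·δ². Indifference gives 4400δ + 3600δ² = 4200.84.
So 3600δ² + 4400δ − 4200.84 = 0.
δ = (−4400 + √(4400² + 4·3600·4200.84)) / (2·3600) = (−4400 + √79852096.00) / 7200 ≈ 0.630.

δ ≈ 0.630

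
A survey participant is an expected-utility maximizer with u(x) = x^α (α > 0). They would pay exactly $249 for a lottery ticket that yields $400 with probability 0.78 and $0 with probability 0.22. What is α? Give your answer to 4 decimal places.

α ≈ 0.5242

EU(lottery) = 0.78·400^α + 0.22·0 = 0.78·400^α.
Indifference: 249^α = 0.78·400^α, so (249/400)^α = 0.78.
Take logs: α = ln 0.78 / ln(249/400) ≈ 0.524167.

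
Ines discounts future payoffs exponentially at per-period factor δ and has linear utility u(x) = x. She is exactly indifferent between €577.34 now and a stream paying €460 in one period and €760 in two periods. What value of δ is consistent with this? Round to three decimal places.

δ ≈ 0.620

Equating present values: 577.34 = 460δ + 760δ².
So 760δ² + 460δ − 577.34 = 0.
The positive root is δ = [−460 + √(460² + 4·760·577.34)] / (2·760) = (−460 + 1402.396)/1520 ≈ 0.620.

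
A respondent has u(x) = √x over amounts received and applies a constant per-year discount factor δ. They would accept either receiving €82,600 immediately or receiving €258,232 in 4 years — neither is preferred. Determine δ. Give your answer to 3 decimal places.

Equating discounted utilities: u(82600) = δ^4·u(258232) ⇒ δ^4 = u(82600)/u(258232).
Since u(x) = √x, δ^4 = √(82600/258232) = 0.56557.
Taking the 4th root: δ = 0.56557^(1/4) ≈ 0.867.

δ ≈ 0.867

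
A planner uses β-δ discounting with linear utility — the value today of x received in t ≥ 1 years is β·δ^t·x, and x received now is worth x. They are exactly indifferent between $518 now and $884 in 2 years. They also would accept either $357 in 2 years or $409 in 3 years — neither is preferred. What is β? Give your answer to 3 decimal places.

β ≈ 0.769

From the later pair, β·δ^2·357 = β·δ^3·409; dividing through, δ = 357/409 = 0.87286.
Now use the now-vs-future pair: 518 = β·δ^2·884 gives β = 518/(0.76189·884) ≈ 0.769.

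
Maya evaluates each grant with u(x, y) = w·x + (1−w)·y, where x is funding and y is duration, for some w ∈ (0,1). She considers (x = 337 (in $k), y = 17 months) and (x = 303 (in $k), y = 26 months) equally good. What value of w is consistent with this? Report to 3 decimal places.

w = 0.209

Equating utilities: w·337 + (1−w)·17 = w·303 + (1−w)·26.
Collecting terms: w·34 = (1−w)·9.
Hence w = 9/(34+9) = 9/43 = 0.209.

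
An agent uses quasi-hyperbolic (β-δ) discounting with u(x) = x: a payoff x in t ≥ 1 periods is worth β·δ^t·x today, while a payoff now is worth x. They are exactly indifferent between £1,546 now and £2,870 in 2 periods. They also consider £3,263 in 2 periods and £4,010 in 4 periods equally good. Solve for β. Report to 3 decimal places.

Both payoffs in the second observation are in the future, so β drops out: δ^2·3263 = δ^4·4010 ⇒ δ^2 = 3263/4010 = 0.81372, so δ = 0.90206.
The first indifference: 1546 = β·δ^2·2870, so β = 1546/(δ^2·2870) = 1546/(0.81372·2870) ≈ 0.662.

β ≈ 0.662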